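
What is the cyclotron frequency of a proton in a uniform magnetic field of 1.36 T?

f = |q|B/(2πm).
f = (1.602×10⁻¹⁹)(1.36)/(2π·1.673×10⁻²⁷) ≈ 2.07×10⁷ Hz.

f ≈ 2.07×10⁷ Hz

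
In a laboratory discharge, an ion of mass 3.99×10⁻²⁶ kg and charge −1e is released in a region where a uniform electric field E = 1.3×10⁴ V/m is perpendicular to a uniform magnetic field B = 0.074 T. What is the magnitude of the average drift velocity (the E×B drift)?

v_d ≈ 1.8×10⁵ m/s

In crossed fields the guiding centre drifts at v_d = |E×B|/B² = E/B, independent of charge and mass.
v_d = 1.3×10⁴/0.074 = 1.8×10⁵ m/s.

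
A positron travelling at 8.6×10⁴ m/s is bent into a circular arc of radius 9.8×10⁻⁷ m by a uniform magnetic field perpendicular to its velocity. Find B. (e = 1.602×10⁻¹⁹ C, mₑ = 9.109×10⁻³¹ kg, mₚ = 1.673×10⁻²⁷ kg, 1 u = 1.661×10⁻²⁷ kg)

From |q|vB = mv²/r, B = mv/(|q|r).
B = (9.109×10⁻³¹)(8.6×10⁴)/((1.602×10⁻¹⁹)(9.8×10⁻⁷)) ≈ 0.50 T.

B ≈ 0.50 T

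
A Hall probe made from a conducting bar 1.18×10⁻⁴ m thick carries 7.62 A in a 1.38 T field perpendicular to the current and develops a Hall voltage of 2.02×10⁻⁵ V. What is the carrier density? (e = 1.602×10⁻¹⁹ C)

n ≈ 2.75×10²⁸ m⁻³

From V_H = IB/(n e t), n = IB/(V_H e t).
n = (7.62)(1.38)/((2.02×10⁻⁵)(1.602×10⁻¹⁹)(1.18×10⁻⁴)) ≈ 2.75×10²⁸ m⁻³.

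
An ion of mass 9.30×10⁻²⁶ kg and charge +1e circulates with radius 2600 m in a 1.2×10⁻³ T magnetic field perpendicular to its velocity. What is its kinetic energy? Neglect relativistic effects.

v = |q|Br/m, then KE = ½mv² = (qBr)²/(2m).
v = (1.602×10⁻¹⁹)(1.2×10⁻³)(2600)/9.30×10⁻²⁶ ≈ 5.374×10⁶ m/s.
KE = ½(9.30×10⁻²⁶)(5.374×10⁶)² ≈ 1.3×10⁻¹² J.

KE ≈ 1.3×10⁻¹² J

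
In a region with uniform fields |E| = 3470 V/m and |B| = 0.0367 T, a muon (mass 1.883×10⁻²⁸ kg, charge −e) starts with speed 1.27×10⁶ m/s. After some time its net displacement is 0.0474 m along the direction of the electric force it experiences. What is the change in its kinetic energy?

ΔKE ≈ 2.63×10⁻¹⁷ J

The magnetic force is always ⟂ v and does no work; only the electric force changes KE.
ΔKE = F_E · d = |q|E d = (1.602×10⁻¹⁹)(3470)(0.0474) ≈ 2.63×10⁻¹⁷ J.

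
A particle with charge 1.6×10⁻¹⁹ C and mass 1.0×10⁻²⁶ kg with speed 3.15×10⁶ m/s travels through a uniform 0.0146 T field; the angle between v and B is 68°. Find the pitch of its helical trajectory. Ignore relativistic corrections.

p ≈ 31.7 m

v∥ = v cosθ = 3.15×10⁶·cos68° ≈ 1.180×10⁶ m/s.
T = 2πm/(|q|B) = 2π(1.0×10⁻²⁶)/((1.6×10⁻¹⁹)(0.0146)) ≈ 2.690×10⁻⁵ s.
pitch = v∥ T = (1.180×10⁶)(2.690×10⁻⁵) ≈ 31.7 m.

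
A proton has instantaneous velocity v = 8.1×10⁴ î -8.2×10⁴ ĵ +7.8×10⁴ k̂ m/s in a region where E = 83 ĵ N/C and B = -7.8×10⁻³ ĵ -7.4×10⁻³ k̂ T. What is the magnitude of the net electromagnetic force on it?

|F| ≈ 2.45×10⁻¹⁶ N

v×B = (1220, 599, -632) N/C.
E + v×B = (1220, 682, -632) N/C.
F = q(E + v×B) = (1.602×10⁻¹⁹ C)·(1220, 682, -632) = (1.95×10⁻¹⁶, 1.09×10⁻¹⁶, -1.01×10⁻¹⁶) N.
|F| = 2.45×10⁻¹⁶ N.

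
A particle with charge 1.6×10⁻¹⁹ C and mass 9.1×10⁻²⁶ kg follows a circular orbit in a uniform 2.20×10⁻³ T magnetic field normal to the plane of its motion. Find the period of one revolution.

The cyclotron period depends only on m, q, B: T = 2πm/(|q|B).
T = 2π(9.1×10⁻²⁶)/((1.6×10⁻¹⁹)(2.20×10⁻³)) ≈ 1.62×10⁻³ s.

T ≈ 1.62×10⁻³ s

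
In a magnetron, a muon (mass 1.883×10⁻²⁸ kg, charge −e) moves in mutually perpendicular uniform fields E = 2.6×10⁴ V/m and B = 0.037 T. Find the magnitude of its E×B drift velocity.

v_d ≈ 7.0×10⁵ m/s

The E×B drift speed is v_d = E/B.
v_d = 2.6×10⁴/0.037 = 7.0×10⁵ m/s.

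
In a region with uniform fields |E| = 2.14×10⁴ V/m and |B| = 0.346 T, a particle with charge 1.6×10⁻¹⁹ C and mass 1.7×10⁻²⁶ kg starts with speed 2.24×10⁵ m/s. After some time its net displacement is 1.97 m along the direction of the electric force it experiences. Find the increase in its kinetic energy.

ΔKE ≈ 6.75×10⁻¹⁵ J

The magnetic force is always ⟂ v and does no work; only the electric force changes KE.
ΔKE = F_E · d = |q|E d = (1.6×10⁻¹⁹)(2.14×10⁴)(1.97) ≈ 6.75×10⁻¹⁵ J.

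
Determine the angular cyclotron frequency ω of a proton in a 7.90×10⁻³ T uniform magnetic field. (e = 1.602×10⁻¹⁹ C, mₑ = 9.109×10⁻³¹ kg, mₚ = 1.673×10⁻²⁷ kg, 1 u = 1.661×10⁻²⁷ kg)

ω ≈ 7.56×10⁵ rad/s

ω = |q|B/m.
ω = (1.602×10⁻¹⁹)(7.90×10⁻³)/1.673×10⁻²⁷ ≈ 7.56×10⁵ rad/s.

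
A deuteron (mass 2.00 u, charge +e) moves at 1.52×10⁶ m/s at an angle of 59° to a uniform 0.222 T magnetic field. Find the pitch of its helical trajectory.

v∥ = v cosθ = 1.52×10⁶·cos59° ≈ 7.829×10⁵ m/s.
T = 2πm/(|q|B) = 2π(3.322×10⁻²⁷)/((1.602×10⁻¹⁹)(0.222)) ≈ 5.869×10⁻⁷ s.
pitch = v∥ T = (7.829×10⁵)(5.869×10⁻⁷) ≈ 0.459 m.

p ≈ 0.459 m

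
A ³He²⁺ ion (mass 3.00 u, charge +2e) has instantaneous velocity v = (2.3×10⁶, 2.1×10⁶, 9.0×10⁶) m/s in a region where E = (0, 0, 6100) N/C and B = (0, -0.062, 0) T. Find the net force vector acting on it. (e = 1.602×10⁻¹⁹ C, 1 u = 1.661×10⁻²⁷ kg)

F ≈ (1.79×10⁻¹³, 0, -4.37×10⁻¹⁴) N

v×B = (5.58×10⁵, 0, -1.43×10⁵) N/C.
E + v×B = (5.58×10⁵, 0, -1.36×10⁵) N/C.
F = q(E + v×B) = (3.204×10⁻¹⁹ C)·(5.58×10⁵, 0, -1.36×10⁵) = (1.79×10⁻¹³, 0, -4.37×10⁻¹⁴) N.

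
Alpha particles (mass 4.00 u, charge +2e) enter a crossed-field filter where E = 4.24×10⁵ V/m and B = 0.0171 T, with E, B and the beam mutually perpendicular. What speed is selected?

v = 2.48×10⁷ m/s

Straight-line motion ⇒ electric and magnetic forces cancel, so E = vB.
v = E/B = 4.24×10⁵/0.0171 = 2.48×10⁷ m/s.
The result is independent of the particle's charge and mass.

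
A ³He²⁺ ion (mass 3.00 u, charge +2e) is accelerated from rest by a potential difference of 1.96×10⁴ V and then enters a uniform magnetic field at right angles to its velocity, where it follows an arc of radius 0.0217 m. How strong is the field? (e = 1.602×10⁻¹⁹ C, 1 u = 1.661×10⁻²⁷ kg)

B ≈ 1.14 T

v = √(2|q|V/m) = √(2·3.204×10⁻¹⁹·1.96×10⁴/4.983×10⁻²⁷) ≈ 1.588×10⁶ m/s.
B = mv/(|q|r) = (4.983×10⁻²⁷)(1.588×10⁶)/((3.204×10⁻¹⁹)(0.0217)) ≈ 1.14 T.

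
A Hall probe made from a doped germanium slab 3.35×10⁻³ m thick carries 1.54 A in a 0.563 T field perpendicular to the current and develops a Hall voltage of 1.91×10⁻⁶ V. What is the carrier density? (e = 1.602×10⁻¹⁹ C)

n ≈ 8.46×10²⁶ m⁻³

From V_H = IB/(n e t), n = IB/(V_H e t).
n = (1.54)(0.563)/((1.91×10⁻⁶)(1.602×10⁻¹⁹)(3.35×10⁻³)) ≈ 8.46×10²⁶ m⁻³.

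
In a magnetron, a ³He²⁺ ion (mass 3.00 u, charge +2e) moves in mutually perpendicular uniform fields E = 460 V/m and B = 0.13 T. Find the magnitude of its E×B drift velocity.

The steady drift has the magnetic force balancing the electric force, so v_d = E/B.
v_d = 460/0.13 = 3500 m/s.

v_d ≈ 3500 m/s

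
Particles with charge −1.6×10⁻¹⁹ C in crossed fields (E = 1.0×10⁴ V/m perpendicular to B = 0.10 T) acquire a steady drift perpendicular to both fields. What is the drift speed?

In crossed fields the guiding centre drifts at v_d = |E×B|/B² = E/B, independent of charge and mass.
v_d = 1.0×10⁴/0.10 = 1.0×10⁵ m/s.

v_d ≈ 1.0×10⁵ m/s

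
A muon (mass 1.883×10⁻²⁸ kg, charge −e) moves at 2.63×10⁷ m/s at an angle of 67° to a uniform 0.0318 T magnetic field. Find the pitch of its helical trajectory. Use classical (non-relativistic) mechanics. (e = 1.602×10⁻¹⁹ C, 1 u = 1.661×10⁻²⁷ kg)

v∥ = v cosθ = 2.63×10⁷·cos67° ≈ 1.028×10⁷ m/s.
T = 2πm/(|q|B) = 2π(1.883×10⁻²⁸)/((1.602×10⁻¹⁹)(0.0318)) ≈ 2.322×10⁻⁷ s.
pitch = v∥ T = (1.028×10⁷)(2.322×10⁻⁷) ≈ 2.39 m.

p ≈ 2.39 m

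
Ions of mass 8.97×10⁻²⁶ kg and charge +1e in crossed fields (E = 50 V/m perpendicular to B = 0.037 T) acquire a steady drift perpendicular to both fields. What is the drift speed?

In crossed fields the guiding centre drifts at v_d = |E×B|/B² = E/B, independent of charge and mass.
v_d = 50/0.037 = 1400 m/s.

v_d ≈ 1400 m/s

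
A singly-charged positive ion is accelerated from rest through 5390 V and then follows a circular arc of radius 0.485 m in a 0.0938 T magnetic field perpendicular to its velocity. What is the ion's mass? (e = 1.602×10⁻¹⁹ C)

m ≈ 3.08×10⁻²⁶ kg

Combine |q|V = ½mv² and r = mv/(|q|B): eliminate v to get m = qB²r²/(2V).
m = (1.602×10⁻¹⁹)(0.0938)²(0.485)²/(2·5390) ≈ 3.08×10⁻²⁶ kg.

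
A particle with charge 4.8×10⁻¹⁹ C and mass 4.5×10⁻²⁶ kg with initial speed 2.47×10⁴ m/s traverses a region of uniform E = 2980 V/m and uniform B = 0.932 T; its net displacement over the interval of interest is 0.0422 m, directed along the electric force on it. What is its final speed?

v_f ≈ 5.74×10⁴ m/s

B does no work; ΔKE = |q|E d.
½mv_f² = ½mv₀² + |q|Ed = ½(4.5×10⁻²⁶)(2.47×10⁴)² + (4.8×10⁻¹⁹)(2980)(0.0422) ≈ 1.373×10⁻¹⁷ J + 6.036×10⁻¹⁷ J ≈ 7.409×10⁻¹⁷ J.
v_f = √(2·7.409×10⁻¹⁷/4.5×10⁻²⁶) ≈ 5.74×10⁴ m/s.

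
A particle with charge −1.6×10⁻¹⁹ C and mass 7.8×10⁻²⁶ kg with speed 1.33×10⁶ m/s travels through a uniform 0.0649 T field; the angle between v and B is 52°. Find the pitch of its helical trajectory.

v∥ = v cosθ = 1.33×10⁶·cos52° ≈ 8.188×10⁵ m/s.
T = 2πm/(|q|B) = 2π(7.8×10⁻²⁶)/((1.6×10⁻¹⁹)(0.0649)) ≈ 4.720×10⁻⁵ s.
pitch = v∥ T = (8.188×10⁵)(4.720×10⁻⁵) ≈ 38.6 m.

p ≈ 38.6 m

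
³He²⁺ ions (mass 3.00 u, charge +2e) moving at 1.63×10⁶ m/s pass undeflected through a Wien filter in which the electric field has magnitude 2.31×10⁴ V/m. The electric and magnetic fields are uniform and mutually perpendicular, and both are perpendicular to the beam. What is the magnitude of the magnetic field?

B = 0.0142 T

Balance of forces in the selector: qE = qvB ⇒ B = E/v.
B = 2.31×10⁴/1.63×10⁶ = 0.0142 T.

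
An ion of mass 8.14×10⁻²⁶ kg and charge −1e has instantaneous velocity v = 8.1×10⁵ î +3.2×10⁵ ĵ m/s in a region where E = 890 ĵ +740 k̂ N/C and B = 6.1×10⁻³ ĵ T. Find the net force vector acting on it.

v×B = (0, 0, 4940) N/C.
E + v×B = (0, 890, 5680) N/C.
F = q(E + v×B) = (−1.602×10⁻¹⁹ C)·(0, 890, 5680) = (0, -1.43×10⁻¹⁶, -9.10×10⁻¹⁶) N.

F ≈ (0, -1.43×10⁻¹⁶, -9.10×10⁻¹⁶) N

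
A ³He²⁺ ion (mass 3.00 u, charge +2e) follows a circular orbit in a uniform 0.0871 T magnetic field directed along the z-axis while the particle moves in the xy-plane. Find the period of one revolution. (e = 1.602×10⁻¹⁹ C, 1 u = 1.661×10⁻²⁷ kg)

The cyclotron period depends only on m, q, B: T = 2πm/(|q|B).
T = 2π(4.983×10⁻²⁷)/((3.204×10⁻¹⁹)(0.0871)) ≈ 1.12×10⁻⁶ s.

T ≈ 1.12×10⁻⁶ s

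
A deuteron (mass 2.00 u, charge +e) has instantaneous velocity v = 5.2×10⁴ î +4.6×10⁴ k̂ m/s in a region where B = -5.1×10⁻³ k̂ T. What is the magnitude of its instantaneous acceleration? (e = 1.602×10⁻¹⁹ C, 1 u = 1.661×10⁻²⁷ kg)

v×B = (0, 265, 0) N/C.
F = q v×B = (1.602×10⁻¹⁹ C)·(0, 265, 0) = (0, 4.25×10⁻¹⁷, 0) N.
|a| = |F|/m = 4.249×10⁻¹⁷/3.322×10⁻²⁷ ≈ 1.28×10¹⁰ m/s².

|a| ≈ 1.28×10¹⁰ m/s²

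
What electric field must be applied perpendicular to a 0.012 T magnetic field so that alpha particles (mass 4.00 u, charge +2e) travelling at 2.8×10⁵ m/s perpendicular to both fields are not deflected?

For straight-line motion qE = qvB, so E = vB.
E = 2.8×10⁵ × 0.012 = 3400 V/m.

E = 3400 V/m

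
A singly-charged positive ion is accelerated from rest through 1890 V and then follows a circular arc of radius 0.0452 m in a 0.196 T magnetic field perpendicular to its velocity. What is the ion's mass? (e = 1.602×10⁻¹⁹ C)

Combine |q|V = ½mv² and r = mv/(|q|B): eliminate v to get m = qB²r²/(2V).
m = (1.602×10⁻¹⁹)(0.196)²(0.0452)²/(2·1890) ≈ 3.33×10⁻²⁷ kg.

m ≈ 3.33×10⁻²⁷ kg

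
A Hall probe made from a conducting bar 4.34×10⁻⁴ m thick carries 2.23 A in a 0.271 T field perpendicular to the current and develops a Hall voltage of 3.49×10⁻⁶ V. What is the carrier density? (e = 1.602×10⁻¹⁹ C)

From V_H = IB/(n e t), n = IB/(V_H e t).
n = (2.23)(0.271)/((3.49×10⁻⁶)(1.602×10⁻¹⁹)(4.34×10⁻⁴)) ≈ 2.49×10²⁷ m⁻³.

n ≈ 2.49×10²⁷ m⁻³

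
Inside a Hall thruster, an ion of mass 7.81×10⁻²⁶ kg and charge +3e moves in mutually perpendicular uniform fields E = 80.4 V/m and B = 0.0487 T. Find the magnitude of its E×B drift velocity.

The E×B drift speed is v_d = E/B.
v_d = 80.4/0.0487 = 1650 m/s.

v_d ≈ 1650 m/s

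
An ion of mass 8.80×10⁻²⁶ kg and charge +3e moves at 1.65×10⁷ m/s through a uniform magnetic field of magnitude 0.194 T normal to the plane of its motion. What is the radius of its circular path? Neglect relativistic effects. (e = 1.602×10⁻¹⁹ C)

The magnetic force provides the centripetal force: |q|vB = mv²/r.
r = mv/(|q|B) = (8.80×10⁻²⁶)(1.65×10⁷)/((4.806×10⁻¹⁹)(0.194)) ≈ 15.6 m.

r ≈ 15.6 m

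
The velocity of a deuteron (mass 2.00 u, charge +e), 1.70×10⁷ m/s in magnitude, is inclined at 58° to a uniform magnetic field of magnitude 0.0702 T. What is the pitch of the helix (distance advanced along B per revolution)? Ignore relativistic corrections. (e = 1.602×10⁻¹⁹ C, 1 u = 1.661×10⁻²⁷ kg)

v∥ = v cosθ = 1.70×10⁷·cos58° ≈ 9.009×10⁶ m/s.
T = 2πm/(|q|B) = 2π(3.322×10⁻²⁷)/((1.602×10⁻¹⁹)(0.0702)) ≈ 1.856×10⁻⁶ s.
pitch = v∥ T = (9.009×10⁶)(1.856×10⁻⁶) ≈ 16.7 m.

p ≈ 16.7 m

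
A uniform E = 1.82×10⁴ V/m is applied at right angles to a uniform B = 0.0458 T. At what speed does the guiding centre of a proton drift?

v_d ≈ 3.97×10⁵ m/s

The steady drift has the magnetic force balancing the electric force, so v_d = E/B.
v_d = 1.82×10⁴/0.0458 = 3.97×10⁵ m/s.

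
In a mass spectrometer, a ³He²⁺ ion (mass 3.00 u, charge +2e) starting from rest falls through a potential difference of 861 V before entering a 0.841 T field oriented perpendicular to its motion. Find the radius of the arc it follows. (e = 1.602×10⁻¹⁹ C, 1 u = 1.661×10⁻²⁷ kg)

r ≈ 6.15×10⁻³ m

Acceleration: |q|V = ½mv² ⇒ v = √(2|q|V/m) = √(2·3.204×10⁻¹⁹·861/4.983×10⁻²⁷) ≈ 3.327×10⁵ m/s.
In the field: r = mv/(|q|B) = (4.983×10⁻²⁷)(3.327×10⁵)/((3.204×10⁻¹⁹)(0.841)) ≈ 6.15×10⁻³ m.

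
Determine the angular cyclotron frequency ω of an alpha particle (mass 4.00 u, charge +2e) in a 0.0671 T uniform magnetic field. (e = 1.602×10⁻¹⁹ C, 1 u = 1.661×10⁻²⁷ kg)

ω ≈ 3.24×10⁶ rad/s

ω = |q|B/m.
ω = (3.204×10⁻¹⁹)(0.0671)/6.644×10⁻²⁷ ≈ 3.24×10⁶ rad/s.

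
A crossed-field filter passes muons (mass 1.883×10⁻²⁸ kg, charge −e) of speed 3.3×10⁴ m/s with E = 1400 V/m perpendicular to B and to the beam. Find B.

B = 0.042 T

Balance of forces in the selector: qE = qvB ⇒ B = E/v.
B = 1400/3.3×10⁴ = 0.042 T.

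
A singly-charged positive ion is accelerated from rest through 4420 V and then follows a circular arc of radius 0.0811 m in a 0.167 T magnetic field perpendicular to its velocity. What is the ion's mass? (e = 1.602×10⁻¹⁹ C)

Combine |q|V = ½mv² and r = mv/(|q|B): eliminate v to get m = qB²r²/(2V).
m = (1.602×10⁻¹⁹)(0.167)²(0.0811)²/(2·4420) ≈ 3.32×10⁻²⁷ kg.

m ≈ 3.32×10⁻²⁷ kg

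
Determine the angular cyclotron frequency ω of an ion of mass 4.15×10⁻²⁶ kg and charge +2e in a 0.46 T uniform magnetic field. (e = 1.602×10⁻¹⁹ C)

ω ≈ 3.6×10⁶ rad/s

ω = |q|B/m.
ω = (3.204×10⁻¹⁹)(0.46)/4.15×10⁻²⁶ ≈ 3.6×10⁶ rad/s.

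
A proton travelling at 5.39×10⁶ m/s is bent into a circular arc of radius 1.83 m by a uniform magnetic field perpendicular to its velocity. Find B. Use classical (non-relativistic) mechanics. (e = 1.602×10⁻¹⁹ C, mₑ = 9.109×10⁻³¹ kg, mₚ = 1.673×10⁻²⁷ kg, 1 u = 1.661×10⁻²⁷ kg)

From |q|vB = mv²/r, B = mv/(|q|r).
B = (1.673×10⁻²⁷)(5.39×10⁶)/((1.602×10⁻¹⁹)(1.83)) ≈ 0.0308 T.

B ≈ 0.0308 T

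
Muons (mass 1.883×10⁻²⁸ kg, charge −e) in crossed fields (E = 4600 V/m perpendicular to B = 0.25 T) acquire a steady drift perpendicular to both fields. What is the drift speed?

v_d ≈ 1.8×10⁴ m/s

The steady drift has the magnetic force balancing the electric force, so v_d = E/B.
v_d = 4600/0.25 = 1.8×10⁴ m/s.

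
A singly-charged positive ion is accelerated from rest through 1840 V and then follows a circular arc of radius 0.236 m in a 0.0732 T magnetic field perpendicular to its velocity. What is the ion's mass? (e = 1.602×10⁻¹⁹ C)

m ≈ 1.30×10⁻²⁶ kg

Combine |q|V = ½mv² and r = mv/(|q|B): eliminate v to get m = qB²r²/(2V).
m = (1.602×10⁻¹⁹)(0.0732)²(0.236)²/(2·1840) ≈ 1.30×10⁻²⁶ kg.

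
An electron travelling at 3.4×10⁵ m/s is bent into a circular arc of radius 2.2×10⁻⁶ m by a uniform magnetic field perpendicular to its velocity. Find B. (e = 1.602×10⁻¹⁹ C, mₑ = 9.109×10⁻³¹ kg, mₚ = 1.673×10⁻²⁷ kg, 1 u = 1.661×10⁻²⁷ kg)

B ≈ 0.88 T

From |q|vB = mv²/r, B = mv/(|q|r).
B = (9.109×10⁻³¹)(3.4×10⁵)/((1.602×10⁻¹⁹)(2.2×10⁻⁶)) ≈ 0.88 T.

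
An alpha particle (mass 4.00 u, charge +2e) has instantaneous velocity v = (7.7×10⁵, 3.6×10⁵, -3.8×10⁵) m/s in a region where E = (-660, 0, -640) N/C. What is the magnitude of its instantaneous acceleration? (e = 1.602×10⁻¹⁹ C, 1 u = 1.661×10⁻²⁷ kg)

|a| ≈ 4.43×10¹⁰ m/s²

Only an electric field acts, so F = qE = (3.204×10⁻¹⁹ C)·(-660, 0, -640) = (-2.11×10⁻¹⁶, 0, -2.05×10⁻¹⁶) N.
|a| = |F|/m = 2.946×10⁻¹⁶/6.644×10⁻²⁷ ≈ 4.43×10¹⁰ m/s².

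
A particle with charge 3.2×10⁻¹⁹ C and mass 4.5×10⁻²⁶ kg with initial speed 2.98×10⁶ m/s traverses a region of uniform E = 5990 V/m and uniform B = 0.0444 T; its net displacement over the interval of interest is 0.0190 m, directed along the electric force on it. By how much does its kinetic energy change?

ΔKE ≈ 3.64×10⁻¹⁷ J

The magnetic force is always ⟂ v and does no work; only the electric force changes KE.
ΔKE = F_E · d = |q|E d = (3.2×10⁻¹⁹)(5990)(0.0190) ≈ 3.64×10⁻¹⁷ J.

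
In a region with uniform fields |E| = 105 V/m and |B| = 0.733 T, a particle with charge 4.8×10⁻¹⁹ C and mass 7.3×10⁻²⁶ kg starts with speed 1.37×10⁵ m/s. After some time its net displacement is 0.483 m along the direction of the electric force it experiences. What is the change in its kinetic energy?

The magnetic force is always ⟂ v and does no work; only the electric force changes KE.
ΔKE = F_E · d = |q|E d = (4.8×10⁻¹⁹)(105)(0.483) ≈ 2.43×10⁻¹⁷ J.

ΔKE ≈ 2.43×10⁻¹⁷ J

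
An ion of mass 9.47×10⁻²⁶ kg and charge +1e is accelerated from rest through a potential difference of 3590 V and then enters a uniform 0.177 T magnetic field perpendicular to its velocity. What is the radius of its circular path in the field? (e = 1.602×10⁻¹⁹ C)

Acceleration: |q|V = ½mv² ⇒ v = √(2|q|V/m) = √(2·1.602×10⁻¹⁹·3590/9.47×10⁻²⁶) ≈ 1.102×10⁵ m/s.
In the field: r = mv/(|q|B) = (9.47×10⁻²⁶)(1.102×10⁵)/((1.602×10⁻¹⁹)(0.177)) ≈ 0.368 m.

r ≈ 0.368 m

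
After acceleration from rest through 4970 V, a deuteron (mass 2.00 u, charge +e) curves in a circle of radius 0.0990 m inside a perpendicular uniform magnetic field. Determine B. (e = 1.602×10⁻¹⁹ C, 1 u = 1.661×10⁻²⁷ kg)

v = √(2|q|V/m) = √(2·1.602×10⁻¹⁹·4970/3.322×10⁻²⁷) ≈ 6.923×10⁵ m/s.
B = mv/(|q|r) = (3.322×10⁻²⁷)(6.923×10⁵)/((1.602×10⁻¹⁹)(0.0990)) ≈ 0.145 T.

B ≈ 0.145 T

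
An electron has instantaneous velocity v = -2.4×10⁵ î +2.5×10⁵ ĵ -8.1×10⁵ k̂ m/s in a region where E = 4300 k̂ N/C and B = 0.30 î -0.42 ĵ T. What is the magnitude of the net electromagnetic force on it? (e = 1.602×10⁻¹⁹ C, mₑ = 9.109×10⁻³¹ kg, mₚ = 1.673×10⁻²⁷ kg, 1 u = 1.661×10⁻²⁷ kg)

|F| ≈ 6.71×10⁻¹⁴ N

v×B = (-3.40×10⁵, -2.43×10⁵, 2.58×10⁴) N/C.
E + v×B = (-3.40×10⁵, -2.43×10⁵, 3.01×10⁴) N/C.
F = q(E + v×B) = (−1.602×10⁻¹⁹ C)·(-3.40×10⁵, -2.43×10⁵, 3.01×10⁴) = (5.45×10⁻¹⁴, 3.89×10⁻¹⁴, -4.82×10⁻¹⁵) N.
|F| = 6.71×10⁻¹⁴ N.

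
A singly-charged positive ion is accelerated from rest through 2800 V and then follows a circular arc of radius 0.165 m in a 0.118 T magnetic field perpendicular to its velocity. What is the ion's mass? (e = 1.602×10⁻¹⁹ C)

Combine |q|V = ½mv² and r = mv/(|q|B): eliminate v to get m = qB²r²/(2V).
m = (1.602×10⁻¹⁹)(0.118)²(0.165)²/(2·2800) ≈ 1.08×10⁻²⁶ kg.

m ≈ 1.08×10⁻²⁶ kg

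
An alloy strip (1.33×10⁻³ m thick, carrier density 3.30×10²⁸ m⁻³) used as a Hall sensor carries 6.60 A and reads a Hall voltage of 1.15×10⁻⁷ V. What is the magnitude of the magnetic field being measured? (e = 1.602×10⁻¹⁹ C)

From V_H = IB/(n e t), B = V_H n e t / I.
B = (1.15×10⁻⁷)(3.30×10²⁸)(1.602×10⁻¹⁹)(1.33×10⁻³)/6.60 ≈ 0.123 T.

B ≈ 0.123 T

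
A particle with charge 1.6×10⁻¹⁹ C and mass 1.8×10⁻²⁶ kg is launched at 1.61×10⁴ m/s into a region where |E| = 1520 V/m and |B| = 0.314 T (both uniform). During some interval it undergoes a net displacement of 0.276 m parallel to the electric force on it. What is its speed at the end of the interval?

v_f ≈ 8.78×10⁴ m/s

B does no work; ΔKE = |q|E d.
½mv_f² = ½mv₀² + |q|Ed = ½(1.8×10⁻²⁶)(1.61×10⁴)² + (1.6×10⁻¹⁹)(1520)(0.276) ≈ 2.333×10⁻¹⁸ J + 6.712×10⁻¹⁷ J ≈ 6.946×10⁻¹⁷ J.
v_f = √(2·6.946×10⁻¹⁷/1.8×10⁻²⁶) ≈ 8.78×10⁴ m/s.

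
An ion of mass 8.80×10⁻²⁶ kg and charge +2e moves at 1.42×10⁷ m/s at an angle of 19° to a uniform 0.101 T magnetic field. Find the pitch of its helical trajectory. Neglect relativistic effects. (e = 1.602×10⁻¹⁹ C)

v∥ = v cosθ = 1.42×10⁷·cos19° ≈ 1.343×10⁷ m/s.
T = 2πm/(|q|B) = 2π(8.80×10⁻²⁶)/((3.204×10⁻¹⁹)(0.101)) ≈ 1.709×10⁻⁵ s.
pitch = v∥ T = (1.343×10⁷)(1.709×10⁻⁵) ≈ 229 m.

p ≈ 229 m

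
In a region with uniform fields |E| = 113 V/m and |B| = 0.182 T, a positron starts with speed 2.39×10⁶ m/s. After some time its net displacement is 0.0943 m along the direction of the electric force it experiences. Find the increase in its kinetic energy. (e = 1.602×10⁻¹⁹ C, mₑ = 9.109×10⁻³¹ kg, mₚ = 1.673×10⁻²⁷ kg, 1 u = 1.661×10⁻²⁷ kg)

The magnetic force is always ⟂ v and does no work; only the electric force changes KE.
ΔKE = F_E · d = |q|E d = (1.602×10⁻¹⁹)(113)(0.0943) ≈ 1.71×10⁻¹⁸ J.

ΔKE ≈ 1.71×10⁻¹⁸ J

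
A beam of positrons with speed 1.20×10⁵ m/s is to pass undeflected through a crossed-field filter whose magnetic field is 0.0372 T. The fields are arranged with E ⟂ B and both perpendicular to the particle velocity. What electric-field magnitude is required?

For straight-line motion qE = qvB, so E = vB.
E = 1.20×10⁵ × 0.0372 = 4460 V/m.

E = 4460 V/m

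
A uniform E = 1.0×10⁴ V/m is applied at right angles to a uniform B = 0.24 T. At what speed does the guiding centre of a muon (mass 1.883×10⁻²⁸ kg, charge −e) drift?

v_d ≈ 4.2×10⁴ m/s

In crossed fields the guiding centre drifts at v_d = |E×B|/B² = E/B, independent of charge and mass.
v_d = 1.0×10⁴/0.24 = 4.2×10⁴ m/s.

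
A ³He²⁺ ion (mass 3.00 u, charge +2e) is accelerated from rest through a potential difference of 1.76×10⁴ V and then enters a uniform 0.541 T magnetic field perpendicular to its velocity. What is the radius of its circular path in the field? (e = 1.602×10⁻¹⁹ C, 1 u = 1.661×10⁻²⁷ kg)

r ≈ 0.0432 m

Acceleration: |q|V = ½mv² ⇒ v = √(2|q|V/m) = √(2·3.204×10⁻¹⁹·1.76×10⁴/4.983×10⁻²⁷) ≈ 1.504×10⁶ m/s.
In the field: r = mv/(|q|B) = (4.983×10⁻²⁷)(1.504×10⁶)/((3.204×10⁻¹⁹)(0.541)) ≈ 0.0432 m.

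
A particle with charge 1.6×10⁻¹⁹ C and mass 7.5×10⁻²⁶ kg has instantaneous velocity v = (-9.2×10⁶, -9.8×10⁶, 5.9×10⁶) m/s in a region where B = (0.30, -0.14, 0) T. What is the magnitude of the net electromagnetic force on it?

|F| ≈ 7.45×10⁻¹³ N

v×B = (8.26×10⁵, 1.77×10⁶, 4.23×10⁶) N/C.
F = q v×B = (1.6×10⁻¹⁹ C)·(8.26×10⁵, 1.77×10⁶, 4.23×10⁶) = (1.32×10⁻¹³, 2.83×10⁻¹³, 6.76×10⁻¹³) N.
|F| = 7.45×10⁻¹³ N.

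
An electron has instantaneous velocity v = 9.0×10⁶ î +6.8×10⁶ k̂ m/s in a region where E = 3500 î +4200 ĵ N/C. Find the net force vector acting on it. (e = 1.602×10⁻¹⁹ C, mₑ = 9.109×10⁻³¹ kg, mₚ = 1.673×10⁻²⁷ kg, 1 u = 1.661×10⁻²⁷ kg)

Only an electric field acts, so F = qE = (−1.602×10⁻¹⁹ C)·(3500, 4200, 0) = (-5.61×10⁻¹⁶, -6.73×10⁻¹⁶, 0) N.

F ≈ (-5.61×10⁻¹⁶, -6.73×10⁻¹⁶, 0) N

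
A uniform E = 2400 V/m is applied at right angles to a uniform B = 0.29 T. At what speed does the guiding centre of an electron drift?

The E×B drift speed is v_d = E/B.
v_d = 2400/0.29 = 8300 m/s.

v_d ≈ 8300 m/s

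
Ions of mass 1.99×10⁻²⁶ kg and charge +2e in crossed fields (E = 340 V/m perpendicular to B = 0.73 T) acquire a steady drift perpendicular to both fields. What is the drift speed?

v_d ≈ 470 m/s

The steady drift has the magnetic force balancing the electric force, so v_d = E/B.
v_d = 340/0.73 = 470 m/s.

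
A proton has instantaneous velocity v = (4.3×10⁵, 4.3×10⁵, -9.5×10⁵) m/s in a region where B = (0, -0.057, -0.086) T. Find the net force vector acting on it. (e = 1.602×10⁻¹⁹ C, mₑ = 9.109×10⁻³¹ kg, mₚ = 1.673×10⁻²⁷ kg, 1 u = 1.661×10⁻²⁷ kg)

F ≈ (-1.46×10⁻¹⁴, 5.92×10⁻¹⁵, -3.93×10⁻¹⁵) N

v×B = (-9.11×10⁴, 3.70×10⁴, -2.45×10⁴) N/C.
F = q v×B = (1.602×10⁻¹⁹ C)·(-9.11×10⁴, 3.70×10⁴, -2.45×10⁴) = (-1.46×10⁻¹⁴, 5.92×10⁻¹⁵, -3.93×10⁻¹⁵) N.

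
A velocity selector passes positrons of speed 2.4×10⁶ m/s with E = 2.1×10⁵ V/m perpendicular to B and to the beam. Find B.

Balance of forces in the selector: qE = qvB ⇒ B = E/v.
B = 2.1×10⁵/2.4×10⁶ = 0.087 T.

B = 0.087 T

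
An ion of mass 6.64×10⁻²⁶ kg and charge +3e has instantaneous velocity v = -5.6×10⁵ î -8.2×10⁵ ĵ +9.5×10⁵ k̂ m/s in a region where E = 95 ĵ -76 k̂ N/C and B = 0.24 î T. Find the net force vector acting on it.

F ≈ (0, 1.10×10⁻¹³, 9.45×10⁻¹⁴) N

v×B = (0, 2.28×10⁵, 1.97×10⁵) N/C.
E + v×B = (0, 2.28×10⁵, 1.97×10⁵) N/C.
F = q(E + v×B) = (4.806×10⁻¹⁹ C)·(0, 2.28×10⁵, 1.97×10⁵) = (0, 1.10×10⁻¹³, 9.45×10⁻¹⁴) N.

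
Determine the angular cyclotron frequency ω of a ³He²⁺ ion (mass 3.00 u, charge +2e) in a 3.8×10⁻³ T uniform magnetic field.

ω ≈ 2.4×10⁵ rad/s

ω = |q|B/m.
ω = (3.204×10⁻¹⁹)(3.8×10⁻³)/4.983×10⁻²⁷ ≈ 2.4×10⁵ rad/s.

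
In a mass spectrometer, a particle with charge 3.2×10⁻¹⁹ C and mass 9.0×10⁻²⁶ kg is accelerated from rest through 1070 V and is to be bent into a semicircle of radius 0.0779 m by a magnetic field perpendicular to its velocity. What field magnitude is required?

B ≈ 0.315 T

v = √(2|q|V/m) = √(2·3.2×10⁻¹⁹·1070/9.0×10⁻²⁶) ≈ 8.723×10⁴ m/s.
B = mv/(|q|r) = (9.0×10⁻²⁶)(8.723×10⁴)/((3.2×10⁻¹⁹)(0.0779)) ≈ 0.315 T.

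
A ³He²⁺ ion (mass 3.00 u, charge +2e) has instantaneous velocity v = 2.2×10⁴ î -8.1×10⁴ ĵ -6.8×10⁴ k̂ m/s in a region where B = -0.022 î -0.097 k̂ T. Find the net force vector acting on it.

F ≈ (2.52×10⁻¹⁵, 1.16×10⁻¹⁵, -5.71×10⁻¹⁶) N

v×B = (7860, 3630, -1780) N/C.
F = q v×B = (3.204×10⁻¹⁹ C)·(7860, 3630, -1780) = (2.52×10⁻¹⁵, 1.16×10⁻¹⁵, -5.71×10⁻¹⁶) N.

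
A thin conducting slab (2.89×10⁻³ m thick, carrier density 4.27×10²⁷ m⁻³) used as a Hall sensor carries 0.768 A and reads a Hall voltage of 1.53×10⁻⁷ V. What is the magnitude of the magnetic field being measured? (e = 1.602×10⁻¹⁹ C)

From V_H = IB/(n e t), B = V_H n e t / I.
B = (1.53×10⁻⁷)(4.27×10²⁷)(1.602×10⁻¹⁹)(2.89×10⁻³)/0.768 ≈ 0.394 T.

B ≈ 0.394 T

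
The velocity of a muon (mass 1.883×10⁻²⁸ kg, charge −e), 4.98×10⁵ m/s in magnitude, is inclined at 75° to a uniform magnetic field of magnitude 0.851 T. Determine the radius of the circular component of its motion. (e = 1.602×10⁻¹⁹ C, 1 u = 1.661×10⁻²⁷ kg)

r ≈ 6.64×10⁻⁴ m

v⊥ = v sinθ = 4.98×10⁵·sin75° ≈ 4.810×10⁵ m/s.
r = m v⊥/(|q|B) = (1.883×10⁻²⁸)(4.810×10⁵)/((1.602×10⁻¹⁹)(0.851)) ≈ 6.64×10⁻⁴ m.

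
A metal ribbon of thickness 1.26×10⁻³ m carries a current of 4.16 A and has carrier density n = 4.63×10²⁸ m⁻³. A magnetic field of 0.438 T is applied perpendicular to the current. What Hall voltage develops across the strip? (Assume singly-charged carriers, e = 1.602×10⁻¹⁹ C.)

V_H = IB/(n e t).
V_H = (4.16)(0.438)/((4.63×10²⁸)(1.602×10⁻¹⁹)(1.26×10⁻³)) ≈ 1.95×10⁻⁷ V.

V_H ≈ 1.95×10⁻⁷ V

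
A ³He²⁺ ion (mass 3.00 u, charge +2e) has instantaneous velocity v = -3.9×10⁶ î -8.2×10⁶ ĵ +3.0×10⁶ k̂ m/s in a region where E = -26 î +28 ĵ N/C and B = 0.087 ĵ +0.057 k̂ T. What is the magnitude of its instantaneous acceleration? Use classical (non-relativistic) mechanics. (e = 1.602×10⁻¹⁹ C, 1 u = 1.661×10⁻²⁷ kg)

v×B = (-7.28×10⁵, 2.22×10⁵, -3.39×10⁵) N/C.
E + v×B = (-7.28×10⁵, 2.22×10⁵, -3.39×10⁵) N/C.
F = q(E + v×B) = (3.204×10⁻¹⁹ C)·(-7.28×10⁵, 2.22×10⁵, -3.39×10⁵) = (-2.33×10⁻¹³, 7.12×10⁻¹⁴, -1.09×10⁻¹³) N.
|a| = |F|/m = 2.671×10⁻¹³/4.983×10⁻²⁷ ≈ 5.36×10¹³ m/s².

|a| ≈ 5.36×10¹³ m/s²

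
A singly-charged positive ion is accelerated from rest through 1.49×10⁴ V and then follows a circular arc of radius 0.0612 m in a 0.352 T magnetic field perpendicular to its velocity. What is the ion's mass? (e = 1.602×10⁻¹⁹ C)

Combine |q|V = ½mv² and r = mv/(|q|B): eliminate v to get m = qB²r²/(2V).
m = (1.602×10⁻¹⁹)(0.352)²(0.0612)²/(2·1.49×10⁴) ≈ 2.49×10⁻²⁷ kg.

m ≈ 2.49×10⁻²⁷ kg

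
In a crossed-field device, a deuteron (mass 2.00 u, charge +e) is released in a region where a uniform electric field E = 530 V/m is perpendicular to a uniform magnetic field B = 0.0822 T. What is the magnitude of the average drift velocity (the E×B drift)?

v_d ≈ 6450 m/s

In crossed fields the guiding centre drifts at v_d = |E×B|/B² = E/B, independent of charge and mass.
v_d = 530/0.0822 = 6450 m/s.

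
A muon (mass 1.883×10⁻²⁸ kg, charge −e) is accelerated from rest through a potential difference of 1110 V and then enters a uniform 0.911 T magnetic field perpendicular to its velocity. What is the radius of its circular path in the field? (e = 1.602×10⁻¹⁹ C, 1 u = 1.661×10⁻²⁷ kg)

Acceleration: |q|V = ½mv² ⇒ v = √(2|q|V/m) = √(2·1.602×10⁻¹⁹·1110/1.883×10⁻²⁸) ≈ 1.374×10⁶ m/s.
In the field: r = mv/(|q|B) = (1.883×10⁻²⁸)(1.374×10⁶)/((1.602×10⁻¹⁹)(0.911)) ≈ 1.77×10⁻³ m.

r ≈ 1.77×10⁻³ m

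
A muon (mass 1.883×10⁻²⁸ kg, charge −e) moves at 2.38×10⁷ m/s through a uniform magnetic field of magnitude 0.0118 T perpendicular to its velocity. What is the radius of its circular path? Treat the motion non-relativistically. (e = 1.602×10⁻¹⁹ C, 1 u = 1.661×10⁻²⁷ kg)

r ≈ 2.37 m

The magnetic force provides the centripetal force: |q|vB = mv²/r.
r = mv/(|q|B) = (1.883×10⁻²⁸)(2.38×10⁷)/((1.602×10⁻¹⁹)(0.0118)) ≈ 2.37 m.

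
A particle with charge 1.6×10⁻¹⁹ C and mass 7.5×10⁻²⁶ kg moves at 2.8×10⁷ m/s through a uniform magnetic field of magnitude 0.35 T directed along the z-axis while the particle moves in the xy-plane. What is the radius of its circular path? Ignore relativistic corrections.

The magnetic force provides the centripetal force: |q|vB = mv²/r.
r = mv/(|q|B) = (7.5×10⁻²⁶)(2.8×10⁷)/((1.6×10⁻¹⁹)(0.35)) ≈ 38 m.

r ≈ 38 m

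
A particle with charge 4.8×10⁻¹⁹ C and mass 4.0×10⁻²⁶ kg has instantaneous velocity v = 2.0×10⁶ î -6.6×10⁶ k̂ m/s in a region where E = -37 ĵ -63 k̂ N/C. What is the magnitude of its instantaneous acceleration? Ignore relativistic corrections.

|a| ≈ 8.77×10⁸ m/s²

Only an electric field acts, so F = qE = (4.8×10⁻¹⁹ C)·(0, -37.0, -63.0) = (0, -1.78×10⁻¹⁷, -3.02×10⁻¹⁷) N.
|a| = |F|/m = 3.507×10⁻¹⁷/4.0×10⁻²⁶ ≈ 8.77×10⁸ m/s².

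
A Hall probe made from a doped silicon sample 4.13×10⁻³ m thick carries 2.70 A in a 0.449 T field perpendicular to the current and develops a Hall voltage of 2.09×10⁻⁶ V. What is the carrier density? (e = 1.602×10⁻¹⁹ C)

From V_H = IB/(n e t), n = IB/(V_H e t).
n = (2.70)(0.449)/((2.09×10⁻⁶)(1.602×10⁻¹⁹)(4.13×10⁻³)) ≈ 8.77×10²⁶ m⁻³.

n ≈ 8.77×10²⁶ m⁻³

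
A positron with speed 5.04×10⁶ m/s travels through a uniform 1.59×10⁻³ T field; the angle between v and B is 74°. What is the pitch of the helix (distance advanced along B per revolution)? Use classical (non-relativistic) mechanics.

p ≈ 0.0312 m

v∥ = v cosθ = 5.04×10⁶·cos74° ≈ 1.389×10⁶ m/s.
T = 2πm/(|q|B) = 2π(9.109×10⁻³¹)/((1.602×10⁻¹⁹)(1.59×10⁻³)) ≈ 2.247×10⁻⁸ s.
pitch = v∥ T = (1.389×10⁶)(2.247×10⁻⁸) ≈ 0.0312 m.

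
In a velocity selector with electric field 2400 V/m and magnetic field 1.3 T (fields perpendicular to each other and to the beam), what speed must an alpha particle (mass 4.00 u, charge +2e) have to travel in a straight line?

v = 1800 m/s

Straight-line motion ⇒ electric and magnetic forces cancel, so E = vB.
v = E/B = 2400/1.3 = 1800 m/s.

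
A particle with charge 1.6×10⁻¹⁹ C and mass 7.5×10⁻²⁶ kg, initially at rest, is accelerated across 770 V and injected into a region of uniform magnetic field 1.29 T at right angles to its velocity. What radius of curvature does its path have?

r ≈ 0.0208 m

Acceleration: |q|V = ½mv² ⇒ v = √(2|q|V/m) = √(2·1.6×10⁻¹⁹·770/7.5×10⁻²⁶) ≈ 5.732×10⁴ m/s.
In the field: r = mv/(|q|B) = (7.5×10⁻²⁶)(5.732×10⁴)/((1.6×10⁻¹⁹)(1.29)) ≈ 0.0208 m.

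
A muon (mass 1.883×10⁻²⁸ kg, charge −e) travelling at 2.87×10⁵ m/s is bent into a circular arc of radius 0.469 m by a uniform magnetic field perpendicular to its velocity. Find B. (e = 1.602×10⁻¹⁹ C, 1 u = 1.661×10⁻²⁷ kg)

B ≈ 7.19×10⁻⁴ T

From |q|vB = mv²/r, B = mv/(|q|r).
B = (1.883×10⁻²⁸)(2.87×10⁵)/((1.602×10⁻¹⁹)(0.469)) ≈ 7.19×10⁻⁴ T.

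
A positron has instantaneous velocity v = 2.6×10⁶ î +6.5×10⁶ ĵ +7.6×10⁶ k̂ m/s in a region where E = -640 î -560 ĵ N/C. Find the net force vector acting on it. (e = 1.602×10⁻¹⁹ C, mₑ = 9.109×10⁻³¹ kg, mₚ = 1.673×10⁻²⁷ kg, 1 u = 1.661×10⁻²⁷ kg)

F ≈ (-1.03×10⁻¹⁶, -8.97×10⁻¹⁷, 0) N

Only an electric field acts, so F = qE = (1.602×10⁻¹⁹ C)·(-640, -560, 0) = (-1.03×10⁻¹⁶, -8.97×10⁻¹⁷, 0) N.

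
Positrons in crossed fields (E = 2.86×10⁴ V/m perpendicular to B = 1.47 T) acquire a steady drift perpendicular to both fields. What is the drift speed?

v_d ≈ 1.95×10⁴ m/s

The steady drift has the magnetic force balancing the electric force, so v_d = E/B.
v_d = 2.86×10⁴/1.47 = 1.95×10⁴ m/s.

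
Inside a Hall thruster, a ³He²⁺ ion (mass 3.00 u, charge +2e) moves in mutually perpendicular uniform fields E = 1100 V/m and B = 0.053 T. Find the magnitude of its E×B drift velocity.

v_d ≈ 2.1×10⁴ m/s

The E×B drift speed is v_d = E/B.
v_d = 1100/0.053 = 2.1×10⁴ m/s.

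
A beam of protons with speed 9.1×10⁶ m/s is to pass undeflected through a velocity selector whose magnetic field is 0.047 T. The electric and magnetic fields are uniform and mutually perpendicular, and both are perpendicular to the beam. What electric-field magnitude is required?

For straight-line motion qE = qvB, so E = vB.
E = 9.1×10⁶ × 0.047 = 4.3×10⁵ V/m.

E = 4.3×10⁵ V/m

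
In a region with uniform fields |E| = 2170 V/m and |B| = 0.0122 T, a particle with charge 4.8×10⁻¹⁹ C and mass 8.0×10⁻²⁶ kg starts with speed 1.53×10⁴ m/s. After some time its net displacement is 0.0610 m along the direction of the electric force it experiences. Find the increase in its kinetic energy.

The magnetic force is always ⟂ v and does no work; only the electric force changes KE.
ΔKE = F_E · d = |q|E d = (4.8×10⁻¹⁹)(2170)(0.0610) ≈ 6.35×10⁻¹⁷ J.

ΔKE ≈ 6.35×10⁻¹⁷ J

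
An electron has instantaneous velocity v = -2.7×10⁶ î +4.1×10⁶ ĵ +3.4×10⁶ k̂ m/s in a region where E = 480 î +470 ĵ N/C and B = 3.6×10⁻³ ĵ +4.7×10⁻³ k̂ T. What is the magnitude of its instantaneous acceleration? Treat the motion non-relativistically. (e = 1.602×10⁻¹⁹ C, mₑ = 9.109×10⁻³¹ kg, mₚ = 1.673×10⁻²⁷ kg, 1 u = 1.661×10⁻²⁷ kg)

v×B = (7030, 1.27×10⁴, -9720) N/C.
E + v×B = (7510, 1.32×10⁴, -9720) N/C.
F = q(E + v×B) = (−1.602×10⁻¹⁹ C)·(7510, 1.32×10⁴, -9720) = (-1.20×10⁻¹⁵, -2.11×10⁻¹⁵, 1.56×10⁻¹⁵) N.
|a| = |F|/m = 2.884×10⁻¹⁵/9.109×10⁻³¹ ≈ 3.17×10¹⁵ m/s².

|a| ≈ 3.17×10¹⁵ m/s²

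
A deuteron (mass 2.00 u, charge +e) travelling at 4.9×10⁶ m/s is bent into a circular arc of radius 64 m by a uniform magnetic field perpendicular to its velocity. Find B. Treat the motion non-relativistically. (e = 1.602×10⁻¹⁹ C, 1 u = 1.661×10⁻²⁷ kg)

B ≈ 1.6×10⁻³ T

From |q|vB = mv²/r, B = mv/(|q|r).
B = (3.322×10⁻²⁷)(4.9×10⁶)/((1.602×10⁻¹⁹)(64)) ≈ 1.6×10⁻³ T.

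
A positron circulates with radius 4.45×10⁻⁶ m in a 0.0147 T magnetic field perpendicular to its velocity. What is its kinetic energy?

KE ≈ 6.03×10⁻²³ J

v = |q|Br/m, then KE = ½mv² = (qBr)²/(2m).
v = (1.602×10⁻¹⁹)(0.0147)(4.45×10⁻⁶)/9.109×10⁻³¹ ≈ 1.150×10⁴ m/s.
KE = ½(9.109×10⁻³¹)(1.150×10⁴)² ≈ 6.03×10⁻²³ J.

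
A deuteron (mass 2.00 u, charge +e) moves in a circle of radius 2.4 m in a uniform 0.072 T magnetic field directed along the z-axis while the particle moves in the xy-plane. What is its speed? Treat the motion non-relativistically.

v ≈ 8.3×10⁶ m/s

From |q|vB = mv²/r, v = |q|Br/m.
v = (1.602×10⁻¹⁹)(0.072)(2.4)/3.322×10⁻²⁷ ≈ 8.3×10⁶ m/s.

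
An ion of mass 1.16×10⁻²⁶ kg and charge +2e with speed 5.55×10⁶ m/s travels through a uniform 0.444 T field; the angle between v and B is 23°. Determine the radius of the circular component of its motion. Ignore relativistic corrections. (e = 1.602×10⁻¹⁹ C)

r ≈ 0.177 m

v⊥ = v sinθ = 5.55×10⁶·sin23° ≈ 2.169×10⁶ m/s.
r = m v⊥/(|q|B) = (1.16×10⁻²⁶)(2.169×10⁶)/((3.204×10⁻¹⁹)(0.444)) ≈ 0.177 m.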